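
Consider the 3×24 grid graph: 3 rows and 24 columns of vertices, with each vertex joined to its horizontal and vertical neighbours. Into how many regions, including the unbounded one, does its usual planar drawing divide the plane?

47

The grid has V = 3·24 = 72 vertices and E = 3·23 + 24·2 = 117 edges.
F = 2 − V + E = 2 − 72 + 117 = 47.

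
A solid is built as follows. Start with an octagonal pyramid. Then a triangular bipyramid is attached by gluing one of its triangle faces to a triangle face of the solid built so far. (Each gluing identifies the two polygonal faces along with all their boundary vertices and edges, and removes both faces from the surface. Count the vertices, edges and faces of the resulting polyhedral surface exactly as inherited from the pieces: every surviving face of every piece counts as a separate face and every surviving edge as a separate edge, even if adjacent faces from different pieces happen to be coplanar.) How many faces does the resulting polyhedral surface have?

13

An octagonal pyramid: V=9, E=16, F=9.
Attach a triangular bipyramid (V=5, E=9, F=6) along a 3-gon: merge 3 vertices and 3 edges, delete both glued faces → V=11, E=22, F=13.
Check: V − E + F = 11 − 22 + 13 = 2.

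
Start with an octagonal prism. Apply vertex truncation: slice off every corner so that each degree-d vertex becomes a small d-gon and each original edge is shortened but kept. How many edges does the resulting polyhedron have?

The base solid has V = 16, E = 24, F = 10.
Truncation replaces each original edge-end by a new vertex, so V′ = 2E = 48.
Each original edge survives, and each old vertex of degree d contributes d new edges; summing degrees gives Σd = 2E, so E′ = E + 2E = 3E = 72.
Each original face survives and each original vertex becomes one new face: F′ = F + V = 26.

72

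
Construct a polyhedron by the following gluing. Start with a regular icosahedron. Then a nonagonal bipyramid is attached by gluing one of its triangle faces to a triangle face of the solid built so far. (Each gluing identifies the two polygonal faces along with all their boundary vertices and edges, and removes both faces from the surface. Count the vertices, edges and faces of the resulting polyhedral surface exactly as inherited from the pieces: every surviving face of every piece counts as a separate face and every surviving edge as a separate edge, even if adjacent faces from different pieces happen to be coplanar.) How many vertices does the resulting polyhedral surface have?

A regular icosahedron: V=12, E=30, F=20.
Attach a nonagonal bipyramid (V=11, E=27, F=18) along a 3-gon: merge 3 vertices and 3 edges, delete both glued faces → V=20, E=54, F=36.
Check: V − E + F = 20 − 54 + 36 = 2.

20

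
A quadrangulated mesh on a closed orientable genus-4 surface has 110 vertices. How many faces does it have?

χ = 2 − 2·4 = -6, and every face is a square so 4F = 2E.
V − E + F = -6 with E = 4F/2 gives 110 − (4/2 − 1)·F = -6, so F = 116 and E = 232.

116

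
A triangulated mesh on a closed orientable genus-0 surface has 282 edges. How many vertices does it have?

96

χ = 2 − 2·0 = 2, and every face is a triangle so 3F = 2E.
F = 2E/3 = 188. Then V = 2 + E − F = 2 + 282 − 188 = 96.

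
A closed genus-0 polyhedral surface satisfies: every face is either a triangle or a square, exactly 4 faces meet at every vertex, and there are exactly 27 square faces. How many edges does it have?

66

Let x be the number of triangles; then F = 27 + x.
Edge–face incidences: 2E = 4·27 + 3·x = 108 + 3x.
Every vertex has degree 4, so 4V = 2E.
Euler: V − E + F = 2 ⇒ (2E)/4 − E + (27 + x) = 2.
Multiply by 8: 2·(2E) − 4·(2E) + 8·(27 + x) = 16, i.e. 216 + 8x − 2·(108 + 3x) = 16.
Collecting terms: 2x = 16, so x = 8.
Then 2E = 108 + 3·8 = 132, so E = 66, V = 2E/4 = 33, F = 27 + 8 = 35.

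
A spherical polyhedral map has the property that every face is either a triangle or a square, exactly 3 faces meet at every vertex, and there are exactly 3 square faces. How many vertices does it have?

6

Let x be the number of triangles; then F = 3 + x.
Edge–face incidences: 2E = 4·3 + 3·x = 12 + 3x.
Every vertex has degree 3, so 3V = 2E.
Euler: V − E + F = 2 ⇒ (2E)/3 − E + (3 + x) = 2.
Multiply by 6: 2·(2E) − 3·(2E) + 6·(3 + x) = 12, i.e. 18 + 6x − (12 + 3x) = 12.
Collecting terms: 3x + 6 = 12, so 3x = 6, so x = 2.
Then 2E = 12 + 3·2 = 18, so E = 9, V = 2E/3 = 6, F = 3 + 2 = 5.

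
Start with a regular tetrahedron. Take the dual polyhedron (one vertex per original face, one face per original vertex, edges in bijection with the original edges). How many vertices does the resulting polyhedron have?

4

The base solid has V = 4, E = 6, F = 4.
The dual swaps V and F and preserves E: V′ = F = 4, E′ = E = 6, F′ = V = 4.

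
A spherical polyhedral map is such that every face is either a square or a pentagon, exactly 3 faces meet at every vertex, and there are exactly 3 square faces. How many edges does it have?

Let x be the number of pentagons; then F = 3 + x.
Edge–face incidences: 2E = 4·3 + 5·x = 12 + 5x.
Every vertex has degree 3, so 3V = 2E.
Euler: V − E + F = 2 ⇒ (2E)/3 − E + (3 + x) = 2.
Multiply by 6: 2·(2E) − 3·(2E) + 6·(3 + x) = 12, i.e. 18 + 6x − (12 + 5x) = 12.
Collecting terms: x + 6 = 12, so x = 6.
Then 2E = 12 + 5·6 = 42, so E = 21, V = 2E/3 = 14, F = 3 + 6 = 9.

21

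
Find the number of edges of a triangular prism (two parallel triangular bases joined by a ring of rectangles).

A prism on an n-gon has two n-gon bases and n rectangular sides: V = 2·3 = 6, E = 3·3 = 9, F = 3 + 2 = 5.

9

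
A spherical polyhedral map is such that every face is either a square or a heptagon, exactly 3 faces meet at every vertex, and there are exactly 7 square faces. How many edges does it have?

21

Let x be the number of heptagons; then F = 7 + x.
Edge–face incidences: 2E = 4·7 + 7·x = 28 + 7x.
Every vertex has degree 3, so 3V = 2E.
Euler: V − E + F = 2 ⇒ (2E)/3 − E + (7 + x) = 2.
Multiply by 6: 2·(2E) − 3·(2E) + 6·(7 + x) = 12, i.e. 42 + 6x − (28 + 7x) = 12.
Collecting terms: −x + 14 = 12, so −x = −2, so x = 2.
Then 2E = 28 + 7·2 = 42, so E = 21, V = 2E/3 = 14, F = 7 + 2 = 9.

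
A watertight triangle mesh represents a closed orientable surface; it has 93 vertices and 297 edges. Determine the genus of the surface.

Every face is a triangle and each edge borders two faces, so 3F = 2·297, giving F = 198.
χ = V − E + F = 93 − 297 + 198 = -6.
For a closed orientable surface χ = 2 − 2g, so g = (2 − (-6))/2 = 4.

4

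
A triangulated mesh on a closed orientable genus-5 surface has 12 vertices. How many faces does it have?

40

χ = 2 − 2·5 = -8, and every face is a triangle so 3F = 2E.
V − E + F = -8 with E = 3F/2 gives 12 − (3/2 − 1)·F = -8, so F = 40 and E = 60.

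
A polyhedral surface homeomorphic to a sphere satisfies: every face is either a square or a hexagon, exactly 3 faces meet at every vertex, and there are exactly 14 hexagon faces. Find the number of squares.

6

Let x be the number of squares; then F = 14 + x.
Edge–face incidences: 2E = 6·14 + 4·x = 84 + 4x.
Every vertex has degree 3, so 3V = 2E.
Euler: V − E + F = 2 ⇒ (2E)/3 − E + (14 + x) = 2.
Multiply by 6: 2·(2E) − 3·(2E) + 6·(14 + x) = 12, i.e. 84 + 6x − (84 + 4x) = 12.
Collecting terms: 2x = 12, so x = 6.
Then 2E = 84 + 4·6 = 108, so E = 54, V = 2E/3 = 36, F = 14 + 6 = 20.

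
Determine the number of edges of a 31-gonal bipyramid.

A bipyramid over an n-gon has 2n triangular faces and n + 2 vertices: V = 31 + 2 = 33, E = 3·31 = 93, F = 2·31 = 62.

93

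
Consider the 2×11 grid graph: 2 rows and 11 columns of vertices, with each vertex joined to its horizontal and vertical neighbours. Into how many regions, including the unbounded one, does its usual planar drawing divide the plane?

The grid has V = 2·11 = 22 vertices and E = 2·10 + 11·1 = 31 edges.
F = 2 − V + E = 2 − 22 + 31 = 11.

11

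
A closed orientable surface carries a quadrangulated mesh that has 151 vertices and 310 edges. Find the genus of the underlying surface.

Every face is a square and each edge borders two faces, so 4F = 2·310, giving F = 155.
χ = V − E + F = 151 − 310 + 155 = -4.
For a closed orientable surface χ = 2 − 2g, so g = (2 − (-4))/2 = 3.

3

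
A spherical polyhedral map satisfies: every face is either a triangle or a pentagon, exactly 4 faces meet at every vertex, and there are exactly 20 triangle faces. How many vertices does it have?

30

Let x be the number of pentagons; then F = 20 + x.
Edge–face incidences: 2E = 3·20 + 5·x = 60 + 5x.
Every vertex has degree 4, so 4V = 2E.
Euler: V − E + F = 2 ⇒ (2E)/4 − E + (20 + x) = 2.
Multiply by 8: 2·(2E) − 4·(2E) + 8·(20 + x) = 16, i.e. 160 + 8x − 2·(60 + 5x) = 16.
Collecting terms: −2x + 40 = 16, so −2x = −24, so x = 12.
Then 2E = 60 + 5·12 = 120, so E = 60, V = 2E/4 = 30, F = 20 + 12 = 32.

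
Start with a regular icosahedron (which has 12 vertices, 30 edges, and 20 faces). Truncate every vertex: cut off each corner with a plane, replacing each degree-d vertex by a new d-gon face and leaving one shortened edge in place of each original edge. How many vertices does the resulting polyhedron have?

Truncation replaces each original edge-end by a new vertex, so V′ = 2E = 60.
Each original edge survives, and each old vertex of degree d contributes d new edges; summing degrees gives Σd = 2E, so E′ = E + 2E = 3E = 90.
Each original face survives and each original vertex becomes one new face: F′ = F + V = 32.

60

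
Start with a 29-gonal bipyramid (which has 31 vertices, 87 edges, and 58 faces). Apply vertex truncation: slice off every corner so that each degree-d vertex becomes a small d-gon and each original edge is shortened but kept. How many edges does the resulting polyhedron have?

261

Truncation replaces each original edge-end by a new vertex, so V′ = 2E = 174.
Each original edge survives, and each old vertex of degree d contributes d new edges; summing degrees gives Σd = 2E, so E′ = E + 2E = 3E = 261.
Each original face survives and each original vertex becomes one new face: F′ = F + V = 89.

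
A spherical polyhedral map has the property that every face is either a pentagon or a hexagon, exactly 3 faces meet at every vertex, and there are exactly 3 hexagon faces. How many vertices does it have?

Let x be the number of pentagons; then F = 3 + x.
Edge–face incidences: 2E = 6·3 + 5·x = 18 + 5x.
Every vertex has degree 3, so 3V = 2E.
Euler: V − E + F = 2 ⇒ (2E)/3 − E + (3 + x) = 2.
Multiply by 6: 2·(2E) − 3·(2E) + 6·(3 + x) = 12, i.e. 18 + 6x − (18 + 5x) = 12.
Collecting terms: x = 12.
Then 2E = 18 + 5·12 = 78, so E = 39, V = 2E/3 = 26, F = 3 + 12 = 15.

26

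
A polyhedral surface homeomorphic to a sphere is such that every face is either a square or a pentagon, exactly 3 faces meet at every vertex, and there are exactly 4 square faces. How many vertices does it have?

Let x be the number of pentagons; then F = 4 + x.
Edge–face incidences: 2E = 4·4 + 5·x = 16 + 5x.
Every vertex has degree 3, so 3V = 2E.
Euler: V − E + F = 2 ⇒ (2E)/3 − E + (4 + x) = 2.
Multiply by 6: 2·(2E) − 3·(2E) + 6·(4 + x) = 12, i.e. 24 + 6x − (16 + 5x) = 12.
Collecting terms: x + 8 = 12, so x = 4.
Then 2E = 16 + 5·4 = 36, so E = 18, V = 2E/3 = 12, F = 4 + 4 = 8.

12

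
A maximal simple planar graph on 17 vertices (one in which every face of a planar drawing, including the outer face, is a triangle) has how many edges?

45

In a plane triangulation 3F = 2E and V − E + F = 2, so E = 3V − 6 = 3·17 − 6 = 45.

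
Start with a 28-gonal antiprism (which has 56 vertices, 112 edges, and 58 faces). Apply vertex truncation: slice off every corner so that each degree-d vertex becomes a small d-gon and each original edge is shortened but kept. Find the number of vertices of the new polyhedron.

224

Truncation replaces each original edge-end by a new vertex, so V′ = 2E = 224.
Each original edge survives, and each old vertex of degree d contributes d new edges; summing degrees gives Σd = 2E, so E′ = E + 2E = 3E = 336.
Each original face survives and each original vertex becomes one new face: F′ = F + V = 114.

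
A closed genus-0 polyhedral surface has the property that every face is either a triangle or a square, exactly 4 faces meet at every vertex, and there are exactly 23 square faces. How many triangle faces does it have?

Let x be the number of triangles; then F = 23 + x.
Edge–face incidences: 2E = 4·23 + 3·x = 92 + 3x.
Every vertex has degree 4, so 4V = 2E.
Euler: V − E + F = 2 ⇒ (2E)/4 − E + (23 + x) = 2.
Multiply by 8: 2·(2E) − 4·(2E) + 8·(23 + x) = 16, i.e. 184 + 8x − 2·(92 + 3x) = 16.
Collecting terms: 2x = 16, so x = 8.
Then 2E = 92 + 3·8 = 116, so E = 58, V = 2E/4 = 29, F = 23 + 8 = 31.

8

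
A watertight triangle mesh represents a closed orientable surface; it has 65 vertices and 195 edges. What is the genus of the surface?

1

Every face is a triangle and each edge borders two faces, so 3F = 2·195, giving F = 130.
χ = V − E + F = 65 − 195 + 130 = 0.
For a closed orientable surface χ = 2 − 2g, so g = (2 − (0))/2 = 1.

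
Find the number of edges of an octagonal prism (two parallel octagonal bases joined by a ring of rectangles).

A prism on an n-gon has two n-gon bases and n rectangular sides: V = 2·8 = 16, E = 3·8 = 24, F = 8 + 2 = 10.

24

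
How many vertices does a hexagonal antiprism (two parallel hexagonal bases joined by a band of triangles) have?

An antiprism on an n-gon has two n-gon caps and 2n triangles: V = 2·6 = 12, E = 4·6 = 24, F = 2·6 + 2 = 14.

12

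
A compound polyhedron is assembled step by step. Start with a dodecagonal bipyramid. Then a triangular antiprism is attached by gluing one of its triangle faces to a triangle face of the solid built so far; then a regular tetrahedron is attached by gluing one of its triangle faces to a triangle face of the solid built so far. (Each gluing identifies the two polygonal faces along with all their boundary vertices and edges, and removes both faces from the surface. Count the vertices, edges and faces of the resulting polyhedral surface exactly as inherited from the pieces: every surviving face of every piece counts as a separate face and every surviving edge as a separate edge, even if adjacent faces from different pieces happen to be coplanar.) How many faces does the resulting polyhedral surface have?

32

A dodecagonal bipyramid: V=14, E=36, F=24.
Attach a triangular antiprism (V=6, E=12, F=8) along a 3-gon: merge 3 vertices and 3 edges, delete both glued faces → V=17, E=45, F=30.
Attach a regular tetrahedron (V=4, E=6, F=4) along a 3-gon: merge 3 vertices and 3 edges, delete both glued faces → V=18, E=48, F=32.
Check: V − E + F = 18 − 48 + 32 = 2.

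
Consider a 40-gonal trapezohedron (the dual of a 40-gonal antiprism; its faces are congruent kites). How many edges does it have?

The n-trapezohedron (dual of the n-antiprism) has V = 2·40 + 2 = 82, E = 4·40 = 160, F = 2·40 = 80.

160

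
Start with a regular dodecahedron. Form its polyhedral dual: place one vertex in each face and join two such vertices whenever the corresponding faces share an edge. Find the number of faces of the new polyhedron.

20

The base solid has V = 20, E = 30, F = 12.
The dual swaps V and F and preserves E: V′ = F = 12, E′ = E = 30, F′ = V = 20.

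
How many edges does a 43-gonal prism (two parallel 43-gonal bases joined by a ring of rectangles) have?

A prism on an n-gon has two n-gon bases and n rectangular sides: V = 2·43 = 86, E = 3·43 = 129, F = 43 + 2 = 45.

129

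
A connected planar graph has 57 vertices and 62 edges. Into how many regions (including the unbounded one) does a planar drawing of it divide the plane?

Euler's formula for a connected plane graph: V − E + F = 2, so F = 2 − 57 + 62 = 7.

7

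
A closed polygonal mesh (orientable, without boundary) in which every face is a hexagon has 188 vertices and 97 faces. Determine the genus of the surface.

Every face is a hexagon, so 2E = 6·97 = 582, giving E = 291.
χ = V − E + F = 188 − 291 + 97 = -6.
For a closed orientable surface χ = 2 − 2g, so g = (2 − (-6))/2 = 4.

4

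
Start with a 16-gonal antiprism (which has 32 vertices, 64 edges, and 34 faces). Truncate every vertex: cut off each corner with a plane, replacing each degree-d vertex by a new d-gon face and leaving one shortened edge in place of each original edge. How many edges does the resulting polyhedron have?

Truncation replaces each original edge-end by a new vertex, so V′ = 2E = 128.
Each original edge survives, and each old vertex of degree d contributes d new edges; summing degrees gives Σd = 2E, so E′ = E + 2E = 3E = 192.
Each original face survives and each original vertex becomes one new face: F′ = F + V = 66.

192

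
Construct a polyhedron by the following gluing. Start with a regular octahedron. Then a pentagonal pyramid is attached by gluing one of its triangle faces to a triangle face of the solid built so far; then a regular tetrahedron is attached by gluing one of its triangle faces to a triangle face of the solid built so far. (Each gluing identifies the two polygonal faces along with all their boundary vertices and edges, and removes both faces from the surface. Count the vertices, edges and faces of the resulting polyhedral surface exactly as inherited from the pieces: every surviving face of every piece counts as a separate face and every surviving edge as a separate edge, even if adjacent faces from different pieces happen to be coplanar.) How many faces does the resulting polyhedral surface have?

14

A regular octahedron: V=6, E=12, F=8.
Attach a pentagonal pyramid (V=6, E=10, F=6) along a 3-gon: merge 3 vertices and 3 edges, delete both glued faces → V=9, E=19, F=12.
Attach a regular tetrahedron (V=4, E=6, F=4) along a 3-gon: merge 3 vertices and 3 edges, delete both glued faces → V=10, E=22, F=14.
Check: V − E + F = 10 − 22 + 14 = 2.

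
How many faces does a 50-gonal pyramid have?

51

A pyramid on an n-gon base has one n-gon and n triangles: V = 50 + 1 = 51, E = 2·50 = 100, F = 50 + 1 = 51.
Check: V − E + F = 51 − 100 + 51 = 2.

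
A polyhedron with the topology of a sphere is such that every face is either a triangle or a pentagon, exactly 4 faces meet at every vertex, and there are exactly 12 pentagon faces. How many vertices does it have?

30

Let x be the number of triangles; then F = 12 + x.
Edge–face incidences: 2E = 5·12 + 3·x = 60 + 3x.
Every vertex has degree 4, so 4V = 2E.
Euler: V − E + F = 2 ⇒ (2E)/4 − E + (12 + x) = 2.
Multiply by 8: 2·(2E) − 4·(2E) + 8·(12 + x) = 16, i.e. 96 + 8x − 2·(60 + 3x) = 16.
Collecting terms: 2x − 24 = 16, so 2x = 40, so x = 20.
Then 2E = 60 + 3·20 = 120, so E = 60, V = 2E/4 = 30, F = 12 + 20 = 32.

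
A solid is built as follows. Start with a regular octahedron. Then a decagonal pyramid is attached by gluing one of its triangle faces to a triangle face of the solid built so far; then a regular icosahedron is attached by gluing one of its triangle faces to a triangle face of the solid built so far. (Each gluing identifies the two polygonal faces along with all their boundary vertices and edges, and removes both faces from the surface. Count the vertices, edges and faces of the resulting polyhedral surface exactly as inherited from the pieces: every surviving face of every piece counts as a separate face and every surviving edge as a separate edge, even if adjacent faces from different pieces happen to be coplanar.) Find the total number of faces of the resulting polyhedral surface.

35

A regular octahedron: V=6, E=12, F=8.
Attach a decagonal pyramid (V=11, E=20, F=11) along a 3-gon: merge 3 vertices and 3 edges, delete both glued faces → V=14, E=29, F=17.
Attach a regular icosahedron (V=12, E=30, F=20) along a 3-gon: merge 3 vertices and 3 edges, delete both glued faces → V=23, E=56, F=35.
Check: V − E + F = 23 − 56 + 35 = 2.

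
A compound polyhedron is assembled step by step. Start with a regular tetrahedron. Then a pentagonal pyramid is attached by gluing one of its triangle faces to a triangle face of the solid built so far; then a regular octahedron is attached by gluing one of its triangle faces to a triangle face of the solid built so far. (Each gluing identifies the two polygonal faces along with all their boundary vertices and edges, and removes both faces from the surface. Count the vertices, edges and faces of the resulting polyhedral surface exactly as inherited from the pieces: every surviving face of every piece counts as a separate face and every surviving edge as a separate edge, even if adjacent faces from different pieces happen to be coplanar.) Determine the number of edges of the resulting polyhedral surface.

A regular tetrahedron: V=4, E=6, F=4.
Attach a pentagonal pyramid (V=6, E=10, F=6) along a 3-gon: merge 3 vertices and 3 edges, delete both glued faces → V=7, E=13, F=8.
Attach a regular octahedron (V=6, E=12, F=8) along a 3-gon: merge 3 vertices and 3 edges, delete both glued faces → V=10, E=22, F=14.
Check: V − E + F = 10 − 22 + 14 = 2.

22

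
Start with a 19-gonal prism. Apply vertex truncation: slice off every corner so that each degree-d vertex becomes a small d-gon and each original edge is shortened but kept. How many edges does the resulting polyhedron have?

171

The base solid has V = 38, E = 57, F = 21.
Truncation replaces each original edge-end by a new vertex, so V′ = 2E = 114.
Each original edge survives, and each old vertex of degree d contributes d new edges; summing degrees gives Σd = 2E, so E′ = E + 2E = 3E = 171.
Each original face survives and each original vertex becomes one new face: F′ = F + V = 59.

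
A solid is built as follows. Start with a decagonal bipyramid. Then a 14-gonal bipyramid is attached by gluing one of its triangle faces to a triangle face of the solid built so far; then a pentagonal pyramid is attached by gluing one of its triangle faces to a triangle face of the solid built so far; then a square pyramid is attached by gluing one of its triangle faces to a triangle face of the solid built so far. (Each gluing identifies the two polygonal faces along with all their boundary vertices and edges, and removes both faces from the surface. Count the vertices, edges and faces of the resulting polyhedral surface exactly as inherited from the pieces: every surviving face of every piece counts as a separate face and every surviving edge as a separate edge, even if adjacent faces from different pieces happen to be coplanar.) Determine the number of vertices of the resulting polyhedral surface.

A decagonal bipyramid: V=12, E=30, F=20.
Attach a 14-gonal bipyramid (V=16, E=42, F=28) along a 3-gon: merge 3 vertices and 3 edges, delete both glued faces → V=25, E=69, F=46.
Attach a pentagonal pyramid (V=6, E=10, F=6) along a 3-gon: merge 3 vertices and 3 edges, delete both glued faces → V=28, E=76, F=50.
Attach a square pyramid (V=5, E=8, F=5) along a 3-gon: merge 3 vertices and 3 edges, delete both glued faces → V=30, E=81, F=53.
Check: V − E + F = 30 − 81 + 53 = 2.

30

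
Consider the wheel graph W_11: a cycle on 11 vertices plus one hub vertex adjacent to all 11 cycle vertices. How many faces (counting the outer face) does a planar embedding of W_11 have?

W_11 has V = 11 + 1 = 12 vertices and E = 2·11 = 22 edges.
By Euler's formula F = 2 − V + E = 2 − 12 + 22 = 12.

12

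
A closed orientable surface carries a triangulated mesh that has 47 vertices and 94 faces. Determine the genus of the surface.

Every face is a triangle, so 2E = 3·94 = 282, giving E = 141.
χ = V − E + F = 47 − 141 + 94 = 0.
For a closed orientable surface χ = 2 − 2g, so g = (2 − (0))/2 = 1.

1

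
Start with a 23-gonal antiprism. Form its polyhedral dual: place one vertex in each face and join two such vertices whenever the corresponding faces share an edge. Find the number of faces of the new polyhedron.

The base solid has V = 46, E = 92, F = 48.
The dual swaps V and F and preserves E: V′ = F = 48, E′ = E = 92, F′ = V = 46.

46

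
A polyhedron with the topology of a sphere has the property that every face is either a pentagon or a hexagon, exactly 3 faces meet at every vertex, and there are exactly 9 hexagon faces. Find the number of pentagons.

12

Let x be the number of pentagons; then F = 9 + x.
Edge–face incidences: 2E = 6·9 + 5·x = 54 + 5x.
Every vertex has degree 3, so 3V = 2E.
Euler: V − E + F = 2 ⇒ (2E)/3 − E + (9 + x) = 2.
Multiply by 6: 2·(2E) − 3·(2E) + 6·(9 + x) = 12, i.e. 54 + 6x − (54 + 5x) = 12.
Collecting terms: x = 12.
Then 2E = 54 + 5·12 = 114, so E = 57, V = 2E/3 = 38, F = 9 + 12 = 21.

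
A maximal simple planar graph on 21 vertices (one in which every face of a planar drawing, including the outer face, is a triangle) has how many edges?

In a plane triangulation 3F = 2E and V − E + F = 2, so E = 3V − 6 = 3·21 − 6 = 57.

57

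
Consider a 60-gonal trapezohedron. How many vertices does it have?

122

The n-trapezohedron (dual of the n-antiprism) has V = 2·60 + 2 = 122, E = 4·60 = 240, F = 2·60 = 120.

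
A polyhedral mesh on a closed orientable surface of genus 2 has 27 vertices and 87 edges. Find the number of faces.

For a closed orientable surface of genus 2, χ = 2 − 2·2 = -2.
F = -2 − V + E = -2 − 27 + 87 = 58.

58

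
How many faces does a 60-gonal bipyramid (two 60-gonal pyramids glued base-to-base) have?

A bipyramid over an n-gon has 2n triangular faces and n + 2 vertices: V = 60 + 2 = 62, E = 3·60 = 180, F = 2·60 = 120.

120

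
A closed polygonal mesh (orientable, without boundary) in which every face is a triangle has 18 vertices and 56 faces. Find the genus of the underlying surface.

6

Every face is a triangle, so 2E = 3·56 = 168, giving E = 84.
χ = V − E + F = 18 − 84 + 56 = -10.
For a closed orientable surface χ = 2 − 2g, so g = (2 − (-10))/2 = 6.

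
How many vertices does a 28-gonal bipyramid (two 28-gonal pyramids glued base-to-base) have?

30

A bipyramid over an n-gon has 2n triangular faces and n + 2 vertices: V = 28 + 2 = 30, E = 3·28 = 84, F = 2·28 = 56.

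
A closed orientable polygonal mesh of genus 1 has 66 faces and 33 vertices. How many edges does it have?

99

For a closed orientable surface of genus 1, χ = 2 − 2·1 = 0.
E = V + F − (0) = 33 + 66 − (0) = 99.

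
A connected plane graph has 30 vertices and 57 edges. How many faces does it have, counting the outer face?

29

Euler's formula for a connected plane graph: V − E + F = 2, so F = 2 − 30 + 57 = 29.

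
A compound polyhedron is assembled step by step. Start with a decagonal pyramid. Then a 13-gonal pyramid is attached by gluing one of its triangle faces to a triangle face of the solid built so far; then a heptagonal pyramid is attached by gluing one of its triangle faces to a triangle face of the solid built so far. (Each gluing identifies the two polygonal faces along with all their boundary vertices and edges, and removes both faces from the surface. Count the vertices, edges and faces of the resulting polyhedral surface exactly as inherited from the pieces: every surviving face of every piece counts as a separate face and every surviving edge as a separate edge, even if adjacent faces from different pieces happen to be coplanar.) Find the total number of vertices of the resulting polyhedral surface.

A decagonal pyramid: V=11, E=20, F=11.
Attach a 13-gonal pyramid (V=14, E=26, F=14) along a 3-gon: merge 3 vertices and 3 edges, delete both glued faces → V=22, E=43, F=23.
Attach a heptagonal pyramid (V=8, E=14, F=8) along a 3-gon: merge 3 vertices and 3 edges, delete both glued faces → V=27, E=54, F=29.
Check: V − E + F = 27 − 54 + 29 = 2.

27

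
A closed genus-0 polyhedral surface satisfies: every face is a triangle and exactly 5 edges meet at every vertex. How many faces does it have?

20

Each face has 3 edges and each edge borders two faces, so 2E = 3F.
Each vertex has degree 5, so 5V = 2E and hence V = 3F/5.
Euler: V − E + F = 2 ⇒ (3F/5) − (3F/2) + F = 2.
Multiply by 10: (6 − 15 + 10)F = 20, i.e. 1F = 20.
So F = 20, E = 3·20/2 = 30, V = 3·20/5 = 12.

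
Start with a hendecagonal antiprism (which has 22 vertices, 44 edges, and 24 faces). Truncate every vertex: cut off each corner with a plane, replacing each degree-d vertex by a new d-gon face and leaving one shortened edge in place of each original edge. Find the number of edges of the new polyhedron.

132

Truncation replaces each original edge-end by a new vertex, so V′ = 2E = 88.
Each original edge survives, and each old vertex of degree d contributes d new edges; summing degrees gives Σd = 2E, so E′ = E + 2E = 3E = 132.
Each original face survives and each original vertex becomes one new face: F′ = F + V = 46.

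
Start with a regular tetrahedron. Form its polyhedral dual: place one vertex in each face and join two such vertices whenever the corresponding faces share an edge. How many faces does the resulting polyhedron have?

4

The base solid has V = 4, E = 6, F = 4.
The dual swaps V and F and preserves E: V′ = F = 4, E′ = E = 6, F′ = V = 4.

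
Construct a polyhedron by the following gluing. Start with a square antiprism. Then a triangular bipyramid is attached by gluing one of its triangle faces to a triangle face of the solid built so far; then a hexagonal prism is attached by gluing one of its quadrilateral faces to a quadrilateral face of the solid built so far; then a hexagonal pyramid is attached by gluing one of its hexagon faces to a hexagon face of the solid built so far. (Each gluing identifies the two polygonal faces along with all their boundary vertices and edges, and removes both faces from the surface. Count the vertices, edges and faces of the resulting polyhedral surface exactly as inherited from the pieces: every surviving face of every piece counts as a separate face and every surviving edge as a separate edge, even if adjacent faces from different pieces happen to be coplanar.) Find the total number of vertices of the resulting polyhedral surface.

A square antiprism: V=8, E=16, F=10.
Attach a triangular bipyramid (V=5, E=9, F=6) along a 3-gon: merge 3 vertices and 3 edges, delete both glued faces → V=10, E=22, F=14.
Attach a hexagonal prism (V=12, E=18, F=8) along a 4-gon: merge 4 vertices and 4 edges, delete both glued faces → V=18, E=36, F=20.
Attach a hexagonal pyramid (V=7, E=12, F=7) along a 6-gon: merge 6 vertices and 6 edges, delete both glued faces → V=19, E=42, F=25.
Check: V − E + F = 19 − 42 + 25 = 2.

19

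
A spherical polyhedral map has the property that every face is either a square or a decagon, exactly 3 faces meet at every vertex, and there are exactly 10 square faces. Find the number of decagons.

Let x be the number of decagons; then F = 10 + x.
Edge–face incidences: 2E = 4·10 + 10·x = 40 + 10x.
Every vertex has degree 3, so 3V = 2E.
Euler: V − E + F = 2 ⇒ (2E)/3 − E + (10 + x) = 2.
Multiply by 6: 2·(2E) − 3·(2E) + 6·(10 + x) = 12, i.e. 60 + 6x − (40 + 10x) = 12.
Collecting terms: −4x + 20 = 12, so −4x = −8, so x = 2.
Then 2E = 40 + 10·2 = 60, so E = 30, V = 2E/3 = 20, F = 10 + 2 = 12.

2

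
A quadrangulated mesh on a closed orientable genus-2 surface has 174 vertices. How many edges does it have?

352

χ = 2 − 2·2 = -2, and every face is a square so 4F = 2E.
V − E + F = -2 with E = 4F/2 gives 174 − (4/2 − 1)·F = -2, so F = 176 and E = 352.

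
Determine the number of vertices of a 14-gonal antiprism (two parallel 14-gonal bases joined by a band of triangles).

An antiprism on an n-gon has two n-gon caps and 2n triangles: V = 2·14 = 28, E = 4·14 = 56, F = 2·14 + 2 = 30.

28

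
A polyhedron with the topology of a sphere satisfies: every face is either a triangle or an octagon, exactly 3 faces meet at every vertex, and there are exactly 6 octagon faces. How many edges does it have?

Let x be the number of triangles; then F = 6 + x.
Edge–face incidences: 2E = 8·6 + 3·x = 48 + 3x.
Every vertex has degree 3, so 3V = 2E.
Euler: V − E + F = 2 ⇒ (2E)/3 − E + (6 + x) = 2.
Multiply by 6: 2·(2E) − 3·(2E) + 6·(6 + x) = 12, i.e. 36 + 6x − (48 + 3x) = 12.
Collecting terms: 3x − 12 = 12, so 3x = 24, so x = 8.
Then 2E = 48 + 3·8 = 72, so E = 36, V = 2E/3 = 24, F = 6 + 8 = 14.

36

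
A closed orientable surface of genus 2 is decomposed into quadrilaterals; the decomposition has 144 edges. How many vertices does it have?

70

χ = 2 − 2·2 = -2, and every face is a square so 4F = 2E.
F = 2E/4 = 72. Then V = -2 + E − F = -2 + 144 − 72 = 70.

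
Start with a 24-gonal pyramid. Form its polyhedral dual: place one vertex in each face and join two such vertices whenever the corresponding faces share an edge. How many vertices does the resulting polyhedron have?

25

The base solid has V = 25, E = 48, F = 25.
The dual swaps V and F and preserves E: V′ = F = 25, E′ = E = 48, F′ = V = 25.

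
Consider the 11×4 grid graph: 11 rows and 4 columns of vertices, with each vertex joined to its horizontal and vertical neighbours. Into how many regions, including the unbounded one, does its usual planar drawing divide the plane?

31

The grid has V = 11·4 = 44 vertices and E = 11·3 + 4·10 = 73 edges.
F = 2 − V + E = 2 − 44 + 73 = 31.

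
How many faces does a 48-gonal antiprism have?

An antiprism on an n-gon has two n-gon caps and 2n triangles: V = 2·48 = 96, E = 4·48 = 192, F = 2·48 + 2 = 98.
Check: V − E + F = 96 − 192 + 98 = 2.

98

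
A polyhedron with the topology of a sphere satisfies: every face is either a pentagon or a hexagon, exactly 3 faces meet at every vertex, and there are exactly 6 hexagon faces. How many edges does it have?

48

Let x be the number of pentagons; then F = 6 + x.
Edge–face incidences: 2E = 6·6 + 5·x = 36 + 5x.
Every vertex has degree 3, so 3V = 2E.
Euler: V − E + F = 2 ⇒ (2E)/3 − E + (6 + x) = 2.
Multiply by 6: 2·(2E) − 3·(2E) + 6·(6 + x) = 12, i.e. 36 + 6x − (36 + 5x) = 12.
Collecting terms: x = 12.
Then 2E = 36 + 5·12 = 96, so E = 48, V = 2E/3 = 32, F = 6 + 12 = 18.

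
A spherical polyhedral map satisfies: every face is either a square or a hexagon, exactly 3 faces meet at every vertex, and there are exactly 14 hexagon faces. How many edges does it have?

Let x be the number of squares; then F = 14 + x.
Edge–face incidences: 2E = 6·14 + 4·x = 84 + 4x.
Every vertex has degree 3, so 3V = 2E.
Euler: V − E + F = 2 ⇒ (2E)/3 − E + (14 + x) = 2.
Multiply by 6: 2·(2E) − 3·(2E) + 6·(14 + x) = 12, i.e. 84 + 6x − (84 + 4x) = 12.
Collecting terms: 2x = 12, so x = 6.
Then 2E = 84 + 4·6 = 108, so E = 54, V = 2E/3 = 36, F = 14 + 6 = 20.

54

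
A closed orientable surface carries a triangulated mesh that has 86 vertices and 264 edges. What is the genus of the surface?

2

Every face is a triangle and each edge borders two faces, so 3F = 2·264, giving F = 176.
χ = V − E + F = 86 − 264 + 176 = -2.
For a closed orientable surface χ = 2 − 2g, so g = (2 − (-2))/2 = 2.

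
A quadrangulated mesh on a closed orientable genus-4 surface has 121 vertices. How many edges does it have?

254

χ = 2 − 2·4 = -6, and every face is a square so 4F = 2E.
V − E + F = -6 with E = 4F/2 gives 121 − (4/2 − 1)·F = -6, so F = 127 and E = 254.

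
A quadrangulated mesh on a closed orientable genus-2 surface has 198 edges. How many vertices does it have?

χ = 2 − 2·2 = -2, and every face is a square so 4F = 2E.
F = 2E/4 = 99. Then V = -2 + E − F = -2 + 198 − 99 = 97.

97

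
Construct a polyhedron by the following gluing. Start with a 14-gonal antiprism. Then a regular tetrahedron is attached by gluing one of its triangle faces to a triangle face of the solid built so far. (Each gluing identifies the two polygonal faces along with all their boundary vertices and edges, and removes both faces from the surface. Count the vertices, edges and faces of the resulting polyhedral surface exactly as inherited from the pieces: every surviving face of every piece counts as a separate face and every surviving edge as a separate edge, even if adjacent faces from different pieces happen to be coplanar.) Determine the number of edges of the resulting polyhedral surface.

59

A 14-gonal antiprism: V=28, E=56, F=30.
Attach a regular tetrahedron (V=4, E=6, F=4) along a 3-gon: merge 3 vertices and 3 edges, delete both glued faces → V=29, E=59, F=32.
Check: V − E + F = 29 − 59 + 32 = 2.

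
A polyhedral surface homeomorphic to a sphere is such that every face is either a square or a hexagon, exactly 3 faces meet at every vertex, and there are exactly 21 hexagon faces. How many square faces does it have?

Let x be the number of squares; then F = 21 + x.
Edge–face incidences: 2E = 6·21 + 4·x = 126 + 4x.
Every vertex has degree 3, so 3V = 2E.
Euler: V − E + F = 2 ⇒ (2E)/3 − E + (21 + x) = 2.
Multiply by 6: 2·(2E) − 3·(2E) + 6·(21 + x) = 12, i.e. 126 + 6x − (126 + 4x) = 12.
Collecting terms: 2x = 12, so x = 6.
Then 2E = 126 + 4·6 = 150, so E = 75, V = 2E/3 = 50, F = 21 + 6 = 27.

6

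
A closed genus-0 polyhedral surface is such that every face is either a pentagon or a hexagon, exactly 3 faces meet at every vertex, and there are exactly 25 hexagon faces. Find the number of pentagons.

12

Let x be the number of pentagons; then F = 25 + x.
Edge–face incidences: 2E = 6·25 + 5·x = 150 + 5x.
Every vertex has degree 3, so 3V = 2E.
Euler: V − E + F = 2 ⇒ (2E)/3 − E + (25 + x) = 2.
Multiply by 6: 2·(2E) − 3·(2E) + 6·(25 + x) = 12, i.e. 150 + 6x − (150 + 5x) = 12.
Collecting terms: x = 12.
Then 2E = 150 + 5·12 = 210, so E = 105, V = 2E/3 = 70, F = 25 + 12 = 37.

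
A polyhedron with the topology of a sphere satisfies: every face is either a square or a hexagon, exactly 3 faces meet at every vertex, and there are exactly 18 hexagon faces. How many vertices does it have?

Let x be the number of squares; then F = 18 + x.
Edge–face incidences: 2E = 6·18 + 4·x = 108 + 4x.
Every vertex has degree 3, so 3V = 2E.
Euler: V − E + F = 2 ⇒ (2E)/3 − E + (18 + x) = 2.
Multiply by 6: 2·(2E) − 3·(2E) + 6·(18 + x) = 12, i.e. 108 + 6x − (108 + 4x) = 12.
Collecting terms: 2x = 12, so x = 6.
Then 2E = 108 + 4·6 = 132, so E = 66, V = 2E/3 = 44, F = 18 + 6 = 24.

44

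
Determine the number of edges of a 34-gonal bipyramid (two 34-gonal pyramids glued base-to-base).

102

A bipyramid over an n-gon has 2n triangular faces and n + 2 vertices: V = 34 + 2 = 36, E = 3·34 = 102, F = 2·34 = 68.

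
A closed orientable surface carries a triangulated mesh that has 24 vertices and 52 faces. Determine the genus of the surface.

2

Every face is a triangle, so 2E = 3·52 = 156, giving E = 78.
χ = V − E + F = 24 − 78 + 52 = -2.
For a closed orientable surface χ = 2 − 2g, so g = (2 − (-2))/2 = 2.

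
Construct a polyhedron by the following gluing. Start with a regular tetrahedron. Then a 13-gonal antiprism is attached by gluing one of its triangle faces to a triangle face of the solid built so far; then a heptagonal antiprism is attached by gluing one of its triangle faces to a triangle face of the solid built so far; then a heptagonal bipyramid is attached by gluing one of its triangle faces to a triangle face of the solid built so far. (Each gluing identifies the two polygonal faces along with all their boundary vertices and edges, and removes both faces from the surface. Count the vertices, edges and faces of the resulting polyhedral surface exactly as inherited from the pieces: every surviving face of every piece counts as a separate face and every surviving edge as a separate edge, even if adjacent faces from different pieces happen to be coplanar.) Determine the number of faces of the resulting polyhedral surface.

A regular tetrahedron: V=4, E=6, F=4.
Attach a 13-gonal antiprism (V=26, E=52, F=28) along a 3-gon: merge 3 vertices and 3 edges, delete both glued faces → V=27, E=55, F=30.
Attach a heptagonal antiprism (V=14, E=28, F=16) along a 3-gon: merge 3 vertices and 3 edges, delete both glued faces → V=38, E=80, F=44.
Attach a heptagonal bipyramid (V=9, E=21, F=14) along a 3-gon: merge 3 vertices and 3 edges, delete both glued faces → V=44, E=98, F=56.
Check: V − E + F = 44 − 98 + 56 = 2.

56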